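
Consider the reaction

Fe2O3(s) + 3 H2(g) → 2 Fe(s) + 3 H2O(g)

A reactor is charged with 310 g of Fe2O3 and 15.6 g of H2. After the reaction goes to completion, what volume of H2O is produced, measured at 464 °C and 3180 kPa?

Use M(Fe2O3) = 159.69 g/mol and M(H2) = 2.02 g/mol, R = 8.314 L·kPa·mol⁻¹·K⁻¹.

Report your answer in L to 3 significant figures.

11.2 L

n(Fe2O3) = 310 / 159.69 = 1.941 mol
n(H2) = 15.6 / 2.02 = 7.723 mol
For 1.941 mol Fe2O3, stoichiometry requires (3/1) × 1.941 = 5.823 mol H2; 7.723 mol is available, so Fe2O3 is limiting.
n(H2O) = (3/1) × 1.941 = 5.823 mol
V(H2O) = nRT/P = 5.823 × 8.314 × 737.15 / 3180 = 11.22 L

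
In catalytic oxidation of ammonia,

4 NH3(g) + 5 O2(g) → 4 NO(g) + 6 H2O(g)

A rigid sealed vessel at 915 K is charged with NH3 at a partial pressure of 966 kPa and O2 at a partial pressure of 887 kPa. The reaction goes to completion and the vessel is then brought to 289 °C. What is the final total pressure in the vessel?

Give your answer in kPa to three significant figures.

With V and T fixed, P_i ∝ n_i, so the mole ratios apply directly to partial pressures at 915 K.
P(O2) required for 966 kPa of NH3 = (5/4) × 966 = 1208 kPa; available 887 kPa, so O2 is limiting.
P(NH3) remaining = 966 − (4/5) × 887 = 256.4 kPa
P(gaseous products) = (4+6)/5 × 887 = 1774 kPa
P_total at 915 K = 256.4 + 1774 = 2030 kPa
Scaling to 289 °C: P = 2030 × 562.15/915 = 1247 kPa

1250 kPa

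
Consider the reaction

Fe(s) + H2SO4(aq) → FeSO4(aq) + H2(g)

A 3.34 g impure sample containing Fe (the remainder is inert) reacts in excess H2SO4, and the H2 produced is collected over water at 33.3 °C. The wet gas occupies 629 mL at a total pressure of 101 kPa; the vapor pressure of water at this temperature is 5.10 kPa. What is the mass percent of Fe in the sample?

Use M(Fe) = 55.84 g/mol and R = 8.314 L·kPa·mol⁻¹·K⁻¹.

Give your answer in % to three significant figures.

39.6 %

P(H2) = 101 − 5.10 = 95.90 kPa
n(H2) = PV/RT = (95.90 × 0.6290) / (8.314 × 306.45) = 0.02368 mol
n(Fe) = (1/1) × 0.02368 = 0.02368 mol
m(Fe) = 0.02368 × 55.84 = 1.322 g
%Fe = 1.322 / 3.34 × 100 = 39.58%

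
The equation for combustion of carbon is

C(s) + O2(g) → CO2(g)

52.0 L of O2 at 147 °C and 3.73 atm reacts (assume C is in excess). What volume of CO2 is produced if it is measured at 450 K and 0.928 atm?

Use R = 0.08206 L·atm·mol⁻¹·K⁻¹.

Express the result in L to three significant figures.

n(O2) = PV/RT = (3.73 × 52.0) / (0.08206 × 420.15) = 5.626 mol
n(CO2) = (1/1) × 5.626 = 5.626 mol
V = nRT/P = 5.626 × 0.08206 × 450 / 0.928 = 223.9 L

224 L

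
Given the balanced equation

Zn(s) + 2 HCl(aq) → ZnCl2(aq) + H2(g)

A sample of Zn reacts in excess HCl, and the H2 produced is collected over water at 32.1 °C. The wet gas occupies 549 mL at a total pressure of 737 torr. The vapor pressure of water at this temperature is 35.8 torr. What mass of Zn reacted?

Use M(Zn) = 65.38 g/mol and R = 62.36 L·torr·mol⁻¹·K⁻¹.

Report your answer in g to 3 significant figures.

P(H2) = 737 − 35.8 = 701.2 torr
n(H2) = PV/RT = (701.2 × 0.5490) / (62.36 × 305.25) = 0.02022 mol
n(Zn) = (1/1) × 0.02022 = 0.02022 mol
m(Zn) = 0.02022 × 65.38 = 1.322 g

1.32 g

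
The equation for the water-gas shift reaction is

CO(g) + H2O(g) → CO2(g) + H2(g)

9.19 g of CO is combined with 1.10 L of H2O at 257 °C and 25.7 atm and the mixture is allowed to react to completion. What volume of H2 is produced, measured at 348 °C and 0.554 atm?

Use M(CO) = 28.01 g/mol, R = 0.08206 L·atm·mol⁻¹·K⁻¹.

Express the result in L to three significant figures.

n(CO) = 9.19 / 28.01 = 0.3281 mol
n(H2O) = PV/RT = (25.7 × 1.10) / (0.08206 × 530.15) = 0.6498 mol
For 0.3281 mol CO, stoichiometry requires (1/1) × 0.3281 = 0.3281 mol H2O; 0.6498 mol is available, so CO is limiting.
n(H2) = (1/1) × 0.3281 = 0.3281 mol
V(H2) = nRT/P = 0.3281 × 0.08206 × 621.15 / 0.554 = 30.19 L

30.2 L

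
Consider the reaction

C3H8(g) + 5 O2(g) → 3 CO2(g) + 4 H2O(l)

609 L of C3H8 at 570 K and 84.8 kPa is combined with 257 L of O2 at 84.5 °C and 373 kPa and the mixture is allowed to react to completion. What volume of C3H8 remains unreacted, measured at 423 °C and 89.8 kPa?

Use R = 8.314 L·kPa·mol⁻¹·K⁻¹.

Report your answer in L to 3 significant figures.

287 L

n(C3H8) = PV/RT = (84.8 × 609) / (8.314 × 570) = 10.90 mol
n(O2) = PV/RT = (373 × 257) / (8.314 × 357.65) = 32.24 mol
For 10.90 mol C3H8, stoichiometry requires (5/1) × 10.90 = 54.50 mol O2; 32.24 mol is available, so O2 is limiting.
n(C3H8) consumed = (1/5) × 32.24 = 6.448 mol; remaining = 10.90 − 6.448 = 4.452 mol
V(C3H8) = nRT/P = 4.452 × 8.314 × 696.15 / 89.8 = 286.9 L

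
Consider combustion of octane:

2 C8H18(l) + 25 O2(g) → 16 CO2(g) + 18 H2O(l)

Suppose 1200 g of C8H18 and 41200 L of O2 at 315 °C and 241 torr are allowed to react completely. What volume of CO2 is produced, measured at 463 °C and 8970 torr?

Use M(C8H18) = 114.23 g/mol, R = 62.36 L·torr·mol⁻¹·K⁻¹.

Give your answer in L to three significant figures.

n(C8H18) = 1200 / 114.23 = 10.51 mol
n(O2) = PV/RT = (241 × 41200) / (62.36 × 588.15) = 270.7 mol
For 10.51 mol C8H18, stoichiometry requires (25/2) × 10.51 = 131.4 mol O2; 270.7 mol is available, so C8H18 is limiting.
n(CO2) = (16/2) × 10.51 = 84.08 mol
V(CO2) = nRT/P = 84.08 × 62.36 × 736.15 / 8970 = 430.3 L

430 L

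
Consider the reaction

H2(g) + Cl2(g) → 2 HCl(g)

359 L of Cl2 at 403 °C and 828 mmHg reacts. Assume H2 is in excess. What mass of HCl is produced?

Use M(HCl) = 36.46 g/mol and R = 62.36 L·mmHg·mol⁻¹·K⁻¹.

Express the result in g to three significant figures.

514 g

n(Cl2) = PV/RT = (828 × 359) / (62.36 × 676.15) = 7.050 mol
n(HCl) = (2/1) × 7.050 = 14.10 mol
m(HCl) = 14.10 × 36.46 = 514.1 g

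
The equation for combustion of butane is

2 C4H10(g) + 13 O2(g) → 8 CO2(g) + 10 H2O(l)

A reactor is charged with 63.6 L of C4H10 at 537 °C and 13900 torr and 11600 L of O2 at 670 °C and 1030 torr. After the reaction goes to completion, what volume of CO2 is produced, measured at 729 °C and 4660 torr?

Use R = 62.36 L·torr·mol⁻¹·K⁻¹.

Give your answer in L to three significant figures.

939 L

n(C4H10) = PV/RT = (13900 × 63.6) / (62.36 × 810.15) = 17.50 mol
n(O2) = PV/RT = (1030 × 11600) / (62.36 × 943.15) = 203.1 mol
For 17.50 mol C4H10, stoichiometry requires (13/2) × 17.50 = 113.8 mol O2; 203.1 mol is available, so C4H10 is limiting.
n(CO2) = (8/2) × 17.50 = 70.00 mol
V(CO2) = nRT/P = 70.00 × 62.36 × 1002.15 / 4660 = 938.8 L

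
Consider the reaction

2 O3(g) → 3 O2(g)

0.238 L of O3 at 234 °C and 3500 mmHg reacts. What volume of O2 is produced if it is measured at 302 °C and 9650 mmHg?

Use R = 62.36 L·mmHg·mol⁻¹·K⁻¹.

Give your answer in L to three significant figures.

n(O3) = PV/RT = (3500 × 0.238) / (62.36 × 507.15) = 0.02634 mol
n(O2) = (3/2) × 0.02634 = 0.03951 mol
V = nRT/P = 0.03951 × 62.36 × 575.15 / 9650 = 0.1468 L

0.147 L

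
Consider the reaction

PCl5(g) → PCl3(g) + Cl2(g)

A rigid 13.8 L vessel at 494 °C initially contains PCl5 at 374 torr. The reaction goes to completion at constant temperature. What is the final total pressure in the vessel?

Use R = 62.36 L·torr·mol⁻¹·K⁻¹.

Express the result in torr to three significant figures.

Since T and V are fixed, P_final/P_initial = n_final/n_initial = 2/1.
P_final = (2/1) × 374 = 748.0 torr

748 torr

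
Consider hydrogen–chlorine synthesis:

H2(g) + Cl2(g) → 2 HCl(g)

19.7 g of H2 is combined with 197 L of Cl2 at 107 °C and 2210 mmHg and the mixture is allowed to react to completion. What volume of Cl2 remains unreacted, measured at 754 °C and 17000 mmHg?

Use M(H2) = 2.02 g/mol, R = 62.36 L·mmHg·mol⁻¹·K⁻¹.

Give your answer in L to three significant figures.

n(H2) = 19.7 / 2.02 = 9.752 mol
n(Cl2) = PV/RT = (2210 × 197) / (62.36 × 380.15) = 18.37 mol
For 9.752 mol H2, stoichiometry requires (1/1) × 9.752 = 9.752 mol Cl2; 18.37 mol is available, so H2 is limiting.
n(Cl2) consumed = (1/1) × 9.752 = 9.752 mol; remaining = 18.37 − 9.752 = 8.618 mol
V(Cl2) = nRT/P = 8.618 × 62.36 × 1027.15 / 17000 = 32.47 L

32.5 L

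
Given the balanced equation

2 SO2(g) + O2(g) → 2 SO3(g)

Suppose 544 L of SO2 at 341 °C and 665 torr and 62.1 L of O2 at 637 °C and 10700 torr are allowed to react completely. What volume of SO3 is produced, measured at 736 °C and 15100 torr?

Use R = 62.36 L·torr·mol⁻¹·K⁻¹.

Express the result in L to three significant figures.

n(SO2) = PV/RT = (665 × 544) / (62.36 × 614.15) = 9.446 mol
n(O2) = PV/RT = (10700 × 62.1) / (62.36 × 910.15) = 11.71 mol
For 9.446 mol SO2, stoichiometry requires (1/2) × 9.446 = 4.723 mol O2; 11.71 mol is available, so SO2 is limiting.
n(SO3) = (2/2) × 9.446 = 9.446 mol
V(SO3) = nRT/P = 9.446 × 62.36 × 1009.15 / 15100 = 39.37 L

39.4 L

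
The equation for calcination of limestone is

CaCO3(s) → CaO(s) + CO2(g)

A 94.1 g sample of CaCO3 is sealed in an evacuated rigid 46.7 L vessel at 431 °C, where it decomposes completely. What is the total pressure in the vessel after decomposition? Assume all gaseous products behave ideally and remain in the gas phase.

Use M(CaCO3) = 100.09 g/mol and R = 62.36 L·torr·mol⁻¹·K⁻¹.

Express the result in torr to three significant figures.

n(CaCO3) = 94.1 / 100.09 = 0.9402 mol
n(gas produced) = (1/1) × 0.9402 = 0.9402 mol
P = nRT/V = 0.9402 × 62.36 × 704.15 / 46.7 = 884.0 torr

884 torr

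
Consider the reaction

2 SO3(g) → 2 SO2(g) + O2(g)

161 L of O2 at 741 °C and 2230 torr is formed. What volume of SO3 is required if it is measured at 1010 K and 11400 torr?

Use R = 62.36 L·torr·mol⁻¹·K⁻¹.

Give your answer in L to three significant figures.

62.7 L

n(O2) = PV/RT = (2230 × 161) / (62.36 × 1014.15) = 5.677 mol
n(SO3) = (2/1) × 5.677 = 11.35 mol
V = nRT/P = 11.35 × 62.36 × 1010 / 11400 = 62.71 L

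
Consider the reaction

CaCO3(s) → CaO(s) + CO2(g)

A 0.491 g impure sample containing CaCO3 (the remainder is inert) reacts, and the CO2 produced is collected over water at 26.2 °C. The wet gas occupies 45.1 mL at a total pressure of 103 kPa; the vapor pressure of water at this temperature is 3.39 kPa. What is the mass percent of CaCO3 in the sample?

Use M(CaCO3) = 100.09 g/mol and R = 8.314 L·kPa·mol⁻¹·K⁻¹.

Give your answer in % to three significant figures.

P(CO2) = 103 − 3.39 = 99.61 kPa
n(CO2) = PV/RT = (99.61 × 0.04510) / (8.314 × 299.35) = 0.001805 mol
n(CaCO3) = (1/1) × 0.001805 = 0.001805 mol
m(CaCO3) = 0.001805 × 100.09 = 0.1807 g
%CaCO3 = 0.1807 / 0.491 × 100 = 36.80%

36.8 %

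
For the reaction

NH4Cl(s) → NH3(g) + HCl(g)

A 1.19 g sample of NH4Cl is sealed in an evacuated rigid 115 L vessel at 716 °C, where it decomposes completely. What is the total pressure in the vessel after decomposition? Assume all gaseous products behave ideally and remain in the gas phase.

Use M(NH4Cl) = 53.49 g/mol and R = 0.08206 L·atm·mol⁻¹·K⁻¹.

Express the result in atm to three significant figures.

n(NH4Cl) = 1.19 / 53.49 = 0.02225 mol
n(gas produced) = (2/1) × 0.02225 = 0.04450 mol
P = nRT/V = 0.04450 × 0.08206 × 989.15 / 115 = 0.03141 atm

0.0314 atm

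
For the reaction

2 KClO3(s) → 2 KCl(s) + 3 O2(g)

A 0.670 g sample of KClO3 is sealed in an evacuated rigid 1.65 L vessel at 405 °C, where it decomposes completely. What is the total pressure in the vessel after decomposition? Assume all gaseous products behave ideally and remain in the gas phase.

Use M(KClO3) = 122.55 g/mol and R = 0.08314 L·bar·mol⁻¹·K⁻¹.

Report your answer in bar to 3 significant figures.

0.280 bar

n(KClO3) = 0.670 / 122.55 = 0.005467 mol
n(gas produced) = (3/2) × 0.005467 = 0.008200 mol
P = nRT/V = 0.008200 × 0.08314 × 678.15 / 1.65 = 0.2802 bar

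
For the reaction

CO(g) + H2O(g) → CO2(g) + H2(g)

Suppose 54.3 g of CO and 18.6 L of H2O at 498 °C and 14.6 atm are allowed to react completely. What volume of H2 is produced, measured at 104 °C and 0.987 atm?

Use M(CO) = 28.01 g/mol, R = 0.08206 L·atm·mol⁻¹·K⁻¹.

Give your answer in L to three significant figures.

n(CO) = 54.3 / 28.01 = 1.939 mol
n(H2O) = PV/RT = (14.6 × 18.6) / (0.08206 × 771.15) = 4.291 mol
For 1.939 mol CO, stoichiometry requires (1/1) × 1.939 = 1.939 mol H2O; 4.291 mol is available, so CO is limiting.
n(H2) = (1/1) × 1.939 = 1.939 mol
V(H2) = nRT/P = 1.939 × 0.08206 × 377.15 / 0.987 = 60.80 L

60.8 L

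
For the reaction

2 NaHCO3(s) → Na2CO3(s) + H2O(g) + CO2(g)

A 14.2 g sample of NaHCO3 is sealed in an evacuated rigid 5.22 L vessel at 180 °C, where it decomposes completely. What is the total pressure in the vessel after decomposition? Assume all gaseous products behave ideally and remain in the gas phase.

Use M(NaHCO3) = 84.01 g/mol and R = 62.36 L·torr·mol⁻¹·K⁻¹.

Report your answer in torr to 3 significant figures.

915 torr

n(NaHCO3) = 14.2 / 84.01 = 0.1690 mol
n(gas produced) = (2/2) × 0.1690 = 0.1690 mol
P = nRT/V = 0.1690 × 62.36 × 453.15 / 5.22 = 914.9 torr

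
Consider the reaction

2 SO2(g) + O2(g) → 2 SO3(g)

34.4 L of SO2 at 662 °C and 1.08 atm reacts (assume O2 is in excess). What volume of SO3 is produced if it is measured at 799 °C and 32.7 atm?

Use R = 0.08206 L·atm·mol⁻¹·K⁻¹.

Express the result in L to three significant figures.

n(SO2) = PV/RT = (1.08 × 34.4) / (0.08206 × 935.15) = 0.4841 mol
n(SO3) = (2/2) × 0.4841 = 0.4841 mol
V = nRT/P = 0.4841 × 0.08206 × 1072.15 / 32.7 = 1.302 L

1.30 L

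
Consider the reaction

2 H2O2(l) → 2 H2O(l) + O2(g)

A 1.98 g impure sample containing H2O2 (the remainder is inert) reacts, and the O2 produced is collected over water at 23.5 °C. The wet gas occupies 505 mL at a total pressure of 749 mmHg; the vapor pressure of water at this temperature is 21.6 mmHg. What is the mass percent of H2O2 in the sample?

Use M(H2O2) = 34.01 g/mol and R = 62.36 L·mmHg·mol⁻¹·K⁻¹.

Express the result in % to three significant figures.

P(O2) = 749 − 21.6 = 727.4 mmHg
n(O2) = PV/RT = (727.4 × 0.5050) / (62.36 × 296.65) = 0.01986 mol
n(H2O2) = (2/1) × 0.01986 = 0.03972 mol
m(H2O2) = 0.03972 × 34.01 = 1.351 g
%H2O2 = 1.351 / 1.98 × 100 = 68.23%

68.2 %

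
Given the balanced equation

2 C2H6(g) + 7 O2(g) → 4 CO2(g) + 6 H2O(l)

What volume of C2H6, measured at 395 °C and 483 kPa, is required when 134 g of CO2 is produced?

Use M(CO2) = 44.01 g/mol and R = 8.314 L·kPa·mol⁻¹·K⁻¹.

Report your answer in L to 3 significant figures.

n(CO2) = 134.0 / 44.01 = 3.045 mol
n(C2H6) = (2/4) × 3.045 = 1.522 mol
V = nRT/P = 1.522 × 8.314 × 668.15 / 483 = 17.50 L

17.5 L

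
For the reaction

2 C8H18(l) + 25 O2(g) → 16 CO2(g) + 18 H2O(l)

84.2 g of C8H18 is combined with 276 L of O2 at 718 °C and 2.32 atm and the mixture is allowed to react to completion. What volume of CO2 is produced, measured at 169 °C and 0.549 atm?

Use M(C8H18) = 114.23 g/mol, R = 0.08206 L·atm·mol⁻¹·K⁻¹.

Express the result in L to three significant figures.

333 L

n(C8H18) = 84.2 / 114.23 = 0.7371 mol
n(O2) = PV/RT = (2.32 × 276) / (0.08206 × 991.15) = 7.873 mol
For 0.7371 mol C8H18, stoichiometry requires (25/2) × 0.7371 = 9.214 mol O2; 7.873 mol is available, so O2 is limiting.
n(CO2) = (16/25) × 7.873 = 5.039 mol
V(CO2) = nRT/P = 5.039 × 0.08206 × 442.15 / 0.549 = 333.0 L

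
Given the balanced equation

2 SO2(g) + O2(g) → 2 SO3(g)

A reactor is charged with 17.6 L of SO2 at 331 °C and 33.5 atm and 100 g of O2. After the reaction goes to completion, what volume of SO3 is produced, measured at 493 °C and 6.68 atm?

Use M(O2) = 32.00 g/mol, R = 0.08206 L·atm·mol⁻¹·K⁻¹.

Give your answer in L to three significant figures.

58.8 L

n(SO2) = PV/RT = (33.5 × 17.6) / (0.08206 × 604.15) = 11.89 mol
n(O2) = 100 / 32.00 = 3.125 mol
For 11.89 mol SO2, stoichiometry requires (1/2) × 11.89 = 5.945 mol O2; 3.125 mol is available, so O2 is limiting.
n(SO3) = (2/1) × 3.125 = 6.250 mol
V(SO3) = nRT/P = 6.250 × 0.08206 × 766.15 / 6.68 = 58.82 L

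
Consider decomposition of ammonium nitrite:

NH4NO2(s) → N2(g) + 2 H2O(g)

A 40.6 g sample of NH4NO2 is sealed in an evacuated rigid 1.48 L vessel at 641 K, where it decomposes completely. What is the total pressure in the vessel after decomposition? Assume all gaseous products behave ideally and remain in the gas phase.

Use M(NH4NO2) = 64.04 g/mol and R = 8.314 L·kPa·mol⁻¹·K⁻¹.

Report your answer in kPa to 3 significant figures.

6850 kPa

n(NH4NO2) = 40.6 / 64.04 = 0.6340 mol
n(gas produced) = (3/1) × 0.6340 = 1.902 mol
P = nRT/V = 1.902 × 8.314 × 641 / 1.48 = 6849 kPa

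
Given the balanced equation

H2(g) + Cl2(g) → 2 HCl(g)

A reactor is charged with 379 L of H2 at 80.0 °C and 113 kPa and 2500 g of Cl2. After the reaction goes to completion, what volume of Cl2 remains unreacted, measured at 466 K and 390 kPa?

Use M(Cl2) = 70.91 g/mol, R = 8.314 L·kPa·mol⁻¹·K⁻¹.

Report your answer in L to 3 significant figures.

n(H2) = PV/RT = (113 × 379) / (8.314 × 353.15) = 14.59 mol
n(Cl2) = 2500 / 70.91 = 35.26 mol
For 14.59 mol H2, stoichiometry requires (1/1) × 14.59 = 14.59 mol Cl2; 35.26 mol is available, so H2 is limiting.
n(Cl2) consumed = (1/1) × 14.59 = 14.59 mol; remaining = 35.26 − 14.59 = 20.67 mol
V(Cl2) = nRT/P = 20.67 × 8.314 × 466 / 390 = 205.3 L

205 L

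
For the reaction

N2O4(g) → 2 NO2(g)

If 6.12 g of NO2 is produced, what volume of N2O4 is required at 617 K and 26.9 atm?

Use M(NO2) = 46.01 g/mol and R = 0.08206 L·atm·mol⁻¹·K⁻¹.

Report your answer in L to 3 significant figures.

n(NO2) = 6.120 / 46.01 = 0.1330 mol
n(N2O4) = (1/2) × 0.1330 = 0.06650 mol
V = nRT/P = 0.06650 × 0.08206 × 617 / 26.9 = 0.1252 L

0.125 L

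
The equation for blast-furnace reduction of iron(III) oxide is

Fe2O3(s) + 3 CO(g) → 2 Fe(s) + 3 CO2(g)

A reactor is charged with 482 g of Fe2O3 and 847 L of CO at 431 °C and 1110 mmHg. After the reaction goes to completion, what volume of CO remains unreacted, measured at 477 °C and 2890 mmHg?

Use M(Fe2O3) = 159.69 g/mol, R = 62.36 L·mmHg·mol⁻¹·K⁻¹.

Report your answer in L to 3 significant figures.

200 L

n(Fe2O3) = 482 / 159.69 = 3.018 mol
n(CO) = PV/RT = (1110 × 847) / (62.36 × 704.15) = 21.41 mol
For 3.018 mol Fe2O3, stoichiometry requires (3/1) × 3.018 = 9.054 mol CO; 21.41 mol is available, so Fe2O3 is limiting.
n(CO) consumed = (3/1) × 3.018 = 9.054 mol; remaining = 21.41 − 9.054 = 12.36 mol
V(CO) = nRT/P = 12.36 × 62.36 × 750.15 / 2890 = 200.1 L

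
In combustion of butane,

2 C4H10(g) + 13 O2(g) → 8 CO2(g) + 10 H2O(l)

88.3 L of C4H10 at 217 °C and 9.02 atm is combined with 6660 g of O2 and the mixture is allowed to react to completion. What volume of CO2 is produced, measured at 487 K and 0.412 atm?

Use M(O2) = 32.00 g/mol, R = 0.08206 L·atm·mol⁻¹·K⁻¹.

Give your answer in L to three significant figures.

7680 L

n(C4H10) = PV/RT = (9.02 × 88.3) / (0.08206 × 490.15) = 19.80 mol
n(O2) = 6660 / 32.00 = 208.1 mol
For 19.80 mol C4H10, stoichiometry requires (13/2) × 19.80 = 128.7 mol O2; 208.1 mol is available, so C4H10 is limiting.
n(CO2) = (8/2) × 19.80 = 79.20 mol
V(CO2) = nRT/P = 79.20 × 0.08206 × 487 / 0.412 = 7682 L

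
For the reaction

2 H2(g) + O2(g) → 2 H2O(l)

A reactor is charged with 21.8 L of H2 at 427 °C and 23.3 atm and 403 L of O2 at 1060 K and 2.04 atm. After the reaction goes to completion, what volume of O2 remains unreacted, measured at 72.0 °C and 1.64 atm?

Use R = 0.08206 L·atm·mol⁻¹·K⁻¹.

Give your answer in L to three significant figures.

n(H2) = PV/RT = (23.3 × 21.8) / (0.08206 × 700.15) = 8.841 mol
n(O2) = PV/RT = (2.04 × 403) / (0.08206 × 1060) = 9.451 mol
For 8.841 mol H2, stoichiometry requires (1/2) × 8.841 = 4.420 mol O2; 9.451 mol is available, so H2 is limiting.
n(O2) consumed = (1/2) × 8.841 = 4.420 mol; remaining = 9.451 − 4.420 = 5.031 mol
V(O2) = nRT/P = 5.031 × 0.08206 × 345.15 / 1.64 = 86.89 L

86.9 L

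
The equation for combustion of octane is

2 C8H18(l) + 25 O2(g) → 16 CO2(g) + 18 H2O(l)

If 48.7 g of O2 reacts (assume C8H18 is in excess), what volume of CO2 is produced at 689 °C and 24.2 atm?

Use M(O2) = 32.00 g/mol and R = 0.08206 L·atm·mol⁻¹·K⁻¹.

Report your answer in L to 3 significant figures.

3.18 L

n(O2) = 48.70 / 32.00 = 1.522 mol
n(CO2) = (16/25) × 1.522 = 0.9741 mol
V = nRT/P = 0.9741 × 0.08206 × 962.15 / 24.2 = 3.178 L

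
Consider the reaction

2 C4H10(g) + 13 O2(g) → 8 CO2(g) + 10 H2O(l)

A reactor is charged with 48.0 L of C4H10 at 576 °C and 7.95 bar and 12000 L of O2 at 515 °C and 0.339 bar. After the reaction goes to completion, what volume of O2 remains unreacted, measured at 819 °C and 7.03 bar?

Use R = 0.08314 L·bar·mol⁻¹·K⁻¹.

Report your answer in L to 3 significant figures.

n(C4H10) = PV/RT = (7.95 × 48.0) / (0.08314 × 849.15) = 5.405 mol
n(O2) = PV/RT = (0.339 × 12000) / (0.08314 × 788.15) = 62.08 mol
For 5.405 mol C4H10, stoichiometry requires (13/2) × 5.405 = 35.13 mol O2; 62.08 mol is available, so C4H10 is limiting.
n(O2) consumed = (13/2) × 5.405 = 35.13 mol; remaining = 62.08 − 35.13 = 26.95 mol
V(O2) = nRT/P = 26.95 × 0.08314 × 1092.15 / 7.03 = 348.1 L

348 L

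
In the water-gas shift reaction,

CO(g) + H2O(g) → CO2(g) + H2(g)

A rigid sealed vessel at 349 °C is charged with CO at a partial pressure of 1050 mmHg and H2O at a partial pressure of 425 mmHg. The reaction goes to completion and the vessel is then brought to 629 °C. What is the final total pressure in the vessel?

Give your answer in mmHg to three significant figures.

Because the vessel is rigid and T is held at 349 °C, work the stoichiometry in partial pressures (P_i = n_iRT/V).
P(H2O) required for 1050 mmHg of CO = (1/1) × 1050 = 1050 mmHg; available 425 mmHg, so H2O is limiting.
P(CO) remaining = 1050 − (1/1) × 425 = 625.0 mmHg
P(gaseous products) = (1+1)/1 × 425 = 850.0 mmHg
P_total at 349 °C = 625.0 + 850.0 = 1475 mmHg
Scaling to 629 °C: P = 1475 × 902.15/622.15 = 2139 mmHg

2140 mmHg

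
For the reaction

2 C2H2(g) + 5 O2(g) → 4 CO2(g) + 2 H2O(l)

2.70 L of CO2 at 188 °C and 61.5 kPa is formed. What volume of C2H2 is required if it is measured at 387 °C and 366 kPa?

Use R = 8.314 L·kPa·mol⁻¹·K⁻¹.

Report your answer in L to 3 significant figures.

n(CO2) = PV/RT = (61.5 × 2.70) / (8.314 × 461.15) = 0.04331 mol
n(C2H2) = (2/4) × 0.04331 = 0.02166 mol
V = nRT/P = 0.02166 × 8.314 × 660.15 / 366 = 0.3248 L

0.325 L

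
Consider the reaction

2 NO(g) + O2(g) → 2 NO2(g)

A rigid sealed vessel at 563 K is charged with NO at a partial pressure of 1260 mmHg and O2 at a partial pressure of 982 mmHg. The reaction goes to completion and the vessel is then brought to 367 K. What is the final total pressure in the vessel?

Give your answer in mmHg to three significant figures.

At constant V, partial pressures at 563 K are proportional to moles, so apply stoichiometry directly to pressures.
P(O2) required for 1260 mmHg of NO = (1/2) × 1260 = 630.0 mmHg; available 982 mmHg, so NO is limiting.
P(O2) remaining = 982 − (1/2) × 1260 = 352.0 mmHg
P(gaseous products) = (2)/2 × 1260 = 1260 mmHg
P_total at 563 K = 352.0 + 1260 = 1612 mmHg
Scaling to 367 K: P = 1612 × 367/563 = 1051 mmHg

1050 mmHg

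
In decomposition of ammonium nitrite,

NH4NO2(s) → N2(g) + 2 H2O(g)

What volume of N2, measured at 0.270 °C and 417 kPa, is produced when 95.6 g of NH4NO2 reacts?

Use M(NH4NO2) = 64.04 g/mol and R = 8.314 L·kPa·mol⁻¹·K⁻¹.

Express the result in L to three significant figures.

8.14 L

n(NH4NO2) = 95.60 / 64.04 = 1.493 mol
n(N2) = (1/1) × 1.493 = 1.493 mol
V = nRT/P = 1.493 × 8.314 × 273.42 / 417 = 8.139 L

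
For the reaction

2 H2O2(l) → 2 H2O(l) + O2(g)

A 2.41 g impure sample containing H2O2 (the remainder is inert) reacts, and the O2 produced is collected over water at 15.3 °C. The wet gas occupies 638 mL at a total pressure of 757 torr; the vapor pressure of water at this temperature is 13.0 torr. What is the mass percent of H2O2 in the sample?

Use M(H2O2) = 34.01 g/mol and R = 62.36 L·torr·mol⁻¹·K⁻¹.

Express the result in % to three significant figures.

74.5 %

P(O2) = 757 − 13.0 = 744.0 torr
n(O2) = PV/RT = (744.0 × 0.6380) / (62.36 × 288.45) = 0.02639 mol
n(H2O2) = (2/1) × 0.02639 = 0.05278 mol
m(H2O2) = 0.05278 × 34.01 = 1.795 g
%H2O2 = 1.795 / 2.41 × 100 = 74.48%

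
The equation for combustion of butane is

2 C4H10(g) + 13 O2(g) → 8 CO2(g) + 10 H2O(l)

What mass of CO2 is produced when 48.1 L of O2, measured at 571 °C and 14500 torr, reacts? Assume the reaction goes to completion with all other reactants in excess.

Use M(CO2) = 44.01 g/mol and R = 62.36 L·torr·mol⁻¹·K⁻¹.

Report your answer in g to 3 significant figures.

359 g

n(O2) = PV/RT = (14500 × 48.1) / (62.36 × 844.15) = 13.25 mol
n(CO2) = (8/13) × 13.25 = 8.154 mol
m(CO2) = 8.154 × 44.01 = 358.9 g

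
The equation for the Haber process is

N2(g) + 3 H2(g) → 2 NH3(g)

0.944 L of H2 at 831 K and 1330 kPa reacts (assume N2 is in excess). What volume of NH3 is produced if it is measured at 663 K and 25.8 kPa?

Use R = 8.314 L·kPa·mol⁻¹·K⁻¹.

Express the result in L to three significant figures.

25.9 L

n(H2) = PV/RT = (1330 × 0.944) / (8.314 × 831) = 0.1817 mol
n(NH3) = (2/3) × 0.1817 = 0.1211 mol
V = nRT/P = 0.1211 × 8.314 × 663 / 25.8 = 25.87 L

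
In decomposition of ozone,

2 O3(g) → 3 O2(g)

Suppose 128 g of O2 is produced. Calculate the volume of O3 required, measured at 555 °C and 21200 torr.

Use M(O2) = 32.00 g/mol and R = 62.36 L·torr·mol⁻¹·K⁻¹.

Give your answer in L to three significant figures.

6.50 L

n(O2) = 128.0 / 32.00 = 4.000 mol
n(O3) = (2/3) × 4.000 = 2.667 mol
V = nRT/P = 2.667 × 62.36 × 828.15 / 21200 = 6.497 L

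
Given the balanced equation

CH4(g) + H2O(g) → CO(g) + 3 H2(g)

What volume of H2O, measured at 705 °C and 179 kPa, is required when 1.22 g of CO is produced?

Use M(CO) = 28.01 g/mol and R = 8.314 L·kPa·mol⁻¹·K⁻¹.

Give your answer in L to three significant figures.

1.98 L

n(CO) = 1.220 / 28.01 = 0.04356 mol
n(H2O) = (1/1) × 0.04356 = 0.04356 mol
V = nRT/P = 0.04356 × 8.314 × 978.15 / 179 = 1.979 L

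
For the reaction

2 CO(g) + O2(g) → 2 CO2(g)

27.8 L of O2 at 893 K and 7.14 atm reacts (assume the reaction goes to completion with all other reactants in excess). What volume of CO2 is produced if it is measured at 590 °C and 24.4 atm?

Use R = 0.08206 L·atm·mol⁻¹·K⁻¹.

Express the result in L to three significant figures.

n(O2) = PV/RT = (7.14 × 27.8) / (0.08206 × 893) = 2.709 mol
n(CO2) = (2/1) × 2.709 = 5.418 mol
V = nRT/P = 5.418 × 0.08206 × 863.15 / 24.4 = 15.73 L

15.7 L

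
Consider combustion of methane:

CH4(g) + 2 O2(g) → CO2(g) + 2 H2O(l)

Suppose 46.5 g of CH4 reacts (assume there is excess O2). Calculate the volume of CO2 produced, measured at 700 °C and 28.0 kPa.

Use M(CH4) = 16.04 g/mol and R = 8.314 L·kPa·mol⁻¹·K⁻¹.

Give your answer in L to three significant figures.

838 L

n(CH4) = 46.50 / 16.04 = 2.899 mol
n(CO2) = (1/1) × 2.899 = 2.899 mol
V = nRT/P = 2.899 × 8.314 × 973.15 / 28.0 = 837.7 L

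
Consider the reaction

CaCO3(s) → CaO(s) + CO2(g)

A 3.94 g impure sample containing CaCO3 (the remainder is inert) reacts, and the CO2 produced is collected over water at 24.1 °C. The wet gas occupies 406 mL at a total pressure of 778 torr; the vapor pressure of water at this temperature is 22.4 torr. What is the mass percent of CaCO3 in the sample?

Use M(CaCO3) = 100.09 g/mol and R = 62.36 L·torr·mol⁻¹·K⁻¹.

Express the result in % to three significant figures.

42.0 %

P(CO2) = 778 − 22.4 = 755.6 torr
n(CO2) = PV/RT = (755.6 × 0.4060) / (62.36 × 297.25) = 0.01655 mol
n(CaCO3) = (1/1) × 0.01655 = 0.01655 mol
m(CaCO3) = 0.01655 × 100.09 = 1.656 g
%CaCO3 = 1.656 / 3.94 × 100 = 42.03%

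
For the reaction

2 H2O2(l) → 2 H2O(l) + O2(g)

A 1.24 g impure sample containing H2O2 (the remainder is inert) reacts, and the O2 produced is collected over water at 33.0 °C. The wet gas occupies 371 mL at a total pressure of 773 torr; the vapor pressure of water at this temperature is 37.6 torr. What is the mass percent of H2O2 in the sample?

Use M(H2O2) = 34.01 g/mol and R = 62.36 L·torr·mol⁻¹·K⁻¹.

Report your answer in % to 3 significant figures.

P(O2) = 773 − 37.6 = 735.4 torr
n(O2) = PV/RT = (735.4 × 0.3710) / (62.36 × 306.15) = 0.01429 mol
n(H2O2) = (2/1) × 0.01429 = 0.02858 mol
m(H2O2) = 0.02858 × 34.01 = 0.9720 g
%H2O2 = 0.9720 / 1.24 × 100 = 78.39%

78.4 %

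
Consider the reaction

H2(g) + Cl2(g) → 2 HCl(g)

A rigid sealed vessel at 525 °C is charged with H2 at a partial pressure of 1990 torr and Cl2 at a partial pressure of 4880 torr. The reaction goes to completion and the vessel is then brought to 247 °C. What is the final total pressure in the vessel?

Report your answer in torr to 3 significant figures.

4480 torr

Because the vessel is rigid and T is held at 525 °C, work the stoichiometry in partial pressures (P_i = n_iRT/V).
P(Cl2) required for 1990 torr of H2 = (1/1) × 1990 = 1990 torr; available 4880 torr, so H2 is limiting.
P(Cl2) remaining = 4880 − (1/1) × 1990 = 2890 torr
P(gaseous products) = (2)/1 × 1990 = 3980 torr
P_total at 525 °C = 2890 + 3980 = 6870 torr
Scaling to 247 °C: P = 6870 × 520.15/798.15 = 4477 torr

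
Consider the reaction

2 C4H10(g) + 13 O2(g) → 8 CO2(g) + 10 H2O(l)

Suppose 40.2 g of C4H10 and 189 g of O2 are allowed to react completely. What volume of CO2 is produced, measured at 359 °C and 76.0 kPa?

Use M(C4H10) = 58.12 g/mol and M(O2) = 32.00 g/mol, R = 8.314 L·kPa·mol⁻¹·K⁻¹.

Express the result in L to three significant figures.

n(C4H10) = 40.2 / 58.12 = 0.6917 mol
n(O2) = 189 / 32.00 = 5.906 mol
For 0.6917 mol C4H10, stoichiometry requires (13/2) × 0.6917 = 4.496 mol O2; 5.906 mol is available, so C4H10 is limiting.
n(CO2) = (8/2) × 0.6917 = 2.767 mol
V(CO2) = nRT/P = 2.767 × 8.314 × 632.15 / 76.0 = 191.3 L

191 L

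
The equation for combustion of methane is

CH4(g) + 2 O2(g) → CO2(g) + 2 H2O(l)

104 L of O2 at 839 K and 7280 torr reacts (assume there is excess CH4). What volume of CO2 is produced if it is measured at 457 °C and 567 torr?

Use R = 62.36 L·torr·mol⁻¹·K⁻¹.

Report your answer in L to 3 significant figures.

581 L

n(O2) = PV/RT = (7280 × 104) / (62.36 × 839) = 14.47 mol
n(CO2) = (1/2) × 14.47 = 7.235 mol
V = nRT/P = 7.235 × 62.36 × 730.15 / 567 = 581.0 L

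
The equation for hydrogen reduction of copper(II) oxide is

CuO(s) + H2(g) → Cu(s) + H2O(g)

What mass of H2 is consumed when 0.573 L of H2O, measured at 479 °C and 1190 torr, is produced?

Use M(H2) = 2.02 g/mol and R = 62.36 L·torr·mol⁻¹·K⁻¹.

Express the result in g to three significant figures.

n(H2O) = PV/RT = (1190 × 0.573) / (62.36 × 752.15) = 0.01454 mol
n(H2) = (1/1) × 0.01454 = 0.01454 mol
m(H2) = 0.01454 × 2.02 = 0.02937 g

0.0294 g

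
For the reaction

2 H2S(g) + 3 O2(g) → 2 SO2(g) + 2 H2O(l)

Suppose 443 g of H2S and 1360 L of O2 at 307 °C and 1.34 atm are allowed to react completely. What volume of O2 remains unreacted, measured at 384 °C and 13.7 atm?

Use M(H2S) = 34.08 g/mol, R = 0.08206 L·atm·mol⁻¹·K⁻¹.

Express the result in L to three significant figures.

73.9 L

n(H2S) = 443 / 34.08 = 13.00 mol
n(O2) = PV/RT = (1.34 × 1360) / (0.08206 × 580.15) = 38.28 mol
For 13.00 mol H2S, stoichiometry requires (3/2) × 13.00 = 19.50 mol O2; 38.28 mol is available, so H2S is limiting.
n(O2) consumed = (3/2) × 13.00 = 19.50 mol; remaining = 38.28 − 19.50 = 18.78 mol
V(O2) = nRT/P = 18.78 × 0.08206 × 657.15 / 13.7 = 73.92 L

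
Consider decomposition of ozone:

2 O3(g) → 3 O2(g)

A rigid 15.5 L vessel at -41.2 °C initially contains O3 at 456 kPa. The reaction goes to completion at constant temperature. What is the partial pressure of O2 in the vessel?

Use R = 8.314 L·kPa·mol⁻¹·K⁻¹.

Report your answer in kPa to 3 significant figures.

684 kPa

n(O3)₀ = PV/RT = (456 × 15.5) / (8.314 × 231.95) = 3.665 mol
n(O2) = (3/2) × 3.665 = 5.498 mol
P(O2) = nRT/V = 5.498 × 8.314 × 231.95 / 15.5 = 684.0 kPa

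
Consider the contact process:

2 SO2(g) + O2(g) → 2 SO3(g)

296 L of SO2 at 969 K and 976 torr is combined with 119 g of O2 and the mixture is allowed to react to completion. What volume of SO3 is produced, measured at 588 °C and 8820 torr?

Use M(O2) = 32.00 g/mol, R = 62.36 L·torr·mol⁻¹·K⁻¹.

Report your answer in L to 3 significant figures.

n(SO2) = PV/RT = (976 × 296) / (62.36 × 969) = 4.781 mol
n(O2) = 119 / 32.00 = 3.719 mol
For 4.781 mol SO2, stoichiometry requires (1/2) × 4.781 = 2.390 mol O2; 3.719 mol is available, so SO2 is limiting.
n(SO3) = (2/2) × 4.781 = 4.781 mol
V(SO3) = nRT/P = 4.781 × 62.36 × 861.15 / 8820 = 29.11 L

29.1 L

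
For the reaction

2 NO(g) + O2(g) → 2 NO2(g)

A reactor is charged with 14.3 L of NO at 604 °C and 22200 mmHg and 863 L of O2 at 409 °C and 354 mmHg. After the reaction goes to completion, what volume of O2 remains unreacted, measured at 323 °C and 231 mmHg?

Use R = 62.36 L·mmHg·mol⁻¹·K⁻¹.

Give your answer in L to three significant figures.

689 L

n(NO) = PV/RT = (22200 × 14.3) / (62.36 × 877.15) = 5.804 mol
n(O2) = PV/RT = (354 × 863) / (62.36 × 682.15) = 7.182 mol
For 5.804 mol NO, stoichiometry requires (1/2) × 5.804 = 2.902 mol O2; 7.182 mol is available, so NO is limiting.
n(O2) consumed = (1/2) × 5.804 = 2.902 mol; remaining = 7.182 − 2.902 = 4.280 mol
V(O2) = nRT/P = 4.280 × 62.36 × 596.15 / 231 = 688.8 L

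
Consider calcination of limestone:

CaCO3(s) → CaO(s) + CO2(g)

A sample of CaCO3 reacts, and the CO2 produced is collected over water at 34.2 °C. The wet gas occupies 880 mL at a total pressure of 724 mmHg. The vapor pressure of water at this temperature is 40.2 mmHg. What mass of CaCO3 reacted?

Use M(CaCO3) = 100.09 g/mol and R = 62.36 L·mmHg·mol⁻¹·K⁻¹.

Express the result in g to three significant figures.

P(CO2) = 724 − 40.2 = 683.8 mmHg
n(CO2) = PV/RT = (683.8 × 0.8800) / (62.36 × 307.35) = 0.03140 mol
n(CaCO3) = (1/1) × 0.03140 = 0.03140 mol
m(CaCO3) = 0.03140 × 100.09 = 3.143 g

3.14 g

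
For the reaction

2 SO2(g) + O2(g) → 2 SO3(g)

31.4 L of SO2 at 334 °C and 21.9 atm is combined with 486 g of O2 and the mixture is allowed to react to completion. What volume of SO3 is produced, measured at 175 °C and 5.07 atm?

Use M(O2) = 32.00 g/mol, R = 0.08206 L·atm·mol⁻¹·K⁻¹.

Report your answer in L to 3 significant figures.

n(SO2) = PV/RT = (21.9 × 31.4) / (0.08206 × 607.15) = 13.80 mol
n(O2) = 486 / 32.00 = 15.19 mol
For 13.80 mol SO2, stoichiometry requires (1/2) × 13.80 = 6.900 mol O2; 15.19 mol is available, so SO2 is limiting.
n(SO3) = (2/2) × 13.80 = 13.80 mol
V(SO3) = nRT/P = 13.80 × 0.08206 × 448.15 / 5.07 = 100.1 L

100 L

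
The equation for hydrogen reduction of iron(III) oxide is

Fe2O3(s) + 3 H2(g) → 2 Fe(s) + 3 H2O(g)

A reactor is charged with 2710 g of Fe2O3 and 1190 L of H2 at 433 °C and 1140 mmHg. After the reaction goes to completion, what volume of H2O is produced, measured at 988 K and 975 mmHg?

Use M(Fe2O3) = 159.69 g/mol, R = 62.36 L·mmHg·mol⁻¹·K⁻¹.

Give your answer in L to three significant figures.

n(Fe2O3) = 2710 / 159.69 = 16.97 mol
n(H2) = PV/RT = (1140 × 1190) / (62.36 × 706.15) = 30.81 mol
For 16.97 mol Fe2O3, stoichiometry requires (3/1) × 16.97 = 50.91 mol H2; 30.81 mol is available, so H2 is limiting.
n(H2O) = (3/3) × 30.81 = 30.81 mol
V(H2O) = nRT/P = 30.81 × 62.36 × 988 / 975 = 1947 L

1950 L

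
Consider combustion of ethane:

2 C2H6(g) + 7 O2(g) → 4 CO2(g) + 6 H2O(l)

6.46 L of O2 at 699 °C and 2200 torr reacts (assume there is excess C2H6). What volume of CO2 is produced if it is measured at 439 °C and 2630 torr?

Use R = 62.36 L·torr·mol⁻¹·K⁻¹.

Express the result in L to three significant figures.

2.26 L

n(O2) = PV/RT = (2200 × 6.46) / (62.36 × 972.15) = 0.2344 mol
n(CO2) = (4/7) × 0.2344 = 0.1339 mol
V = nRT/P = 0.1339 × 62.36 × 712.15 / 2630 = 2.261 L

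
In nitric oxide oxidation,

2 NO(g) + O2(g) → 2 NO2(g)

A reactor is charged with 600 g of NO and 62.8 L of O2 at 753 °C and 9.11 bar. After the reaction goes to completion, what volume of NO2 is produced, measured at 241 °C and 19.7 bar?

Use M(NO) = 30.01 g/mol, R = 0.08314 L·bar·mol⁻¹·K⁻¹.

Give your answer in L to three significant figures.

n(NO) = 600 / 30.01 = 19.99 mol
n(O2) = PV/RT = (9.11 × 62.8) / (0.08314 × 1026.15) = 6.706 mol
For 19.99 mol NO, stoichiometry requires (1/2) × 19.99 = 9.995 mol O2; 6.706 mol is available, so O2 is limiting.
n(NO2) = (2/1) × 6.706 = 13.41 mol
V(NO2) = nRT/P = 13.41 × 0.08314 × 514.15 / 19.7 = 29.10 L

29.1 L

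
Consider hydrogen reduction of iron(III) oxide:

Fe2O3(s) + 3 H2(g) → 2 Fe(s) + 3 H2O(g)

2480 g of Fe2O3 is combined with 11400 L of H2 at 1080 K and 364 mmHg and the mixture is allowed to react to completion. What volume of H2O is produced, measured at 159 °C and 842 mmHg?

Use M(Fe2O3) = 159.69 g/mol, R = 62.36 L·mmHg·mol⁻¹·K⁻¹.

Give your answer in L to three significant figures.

n(Fe2O3) = 2480 / 159.69 = 15.53 mol
n(H2) = PV/RT = (364 × 11400) / (62.36 × 1080) = 61.61 mol
For 15.53 mol Fe2O3, stoichiometry requires (3/1) × 15.53 = 46.59 mol H2; 61.61 mol is available, so Fe2O3 is limiting.
n(H2O) = (3/1) × 15.53 = 46.59 mol
V(H2O) = nRT/P = 46.59 × 62.36 × 432.15 / 842 = 1491 L

1490 L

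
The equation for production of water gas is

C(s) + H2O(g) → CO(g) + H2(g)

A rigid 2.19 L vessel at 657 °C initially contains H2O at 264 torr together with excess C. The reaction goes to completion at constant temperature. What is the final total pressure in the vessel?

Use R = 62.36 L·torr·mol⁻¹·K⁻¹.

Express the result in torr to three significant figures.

Rigid vessel, constant T ⇒ P scales with total gas moles (1 → 2).
P_final = (2/1) × 264 = 528.0 torr

528 torr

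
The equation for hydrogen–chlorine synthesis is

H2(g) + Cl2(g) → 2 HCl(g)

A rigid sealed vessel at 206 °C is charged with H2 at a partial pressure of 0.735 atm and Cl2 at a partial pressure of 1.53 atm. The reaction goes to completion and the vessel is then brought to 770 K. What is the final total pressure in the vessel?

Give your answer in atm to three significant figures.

3.64 atm

With V and T fixed, P_i ∝ n_i, so the mole ratios apply directly to partial pressures at 206 °C.
P(Cl2) required for 0.735 atm of H2 = (1/1) × 0.735 = 0.7350 atm; available 1.53 atm, so H2 is limiting.
P(Cl2) remaining = 1.53 − (1/1) × 0.735 = 0.7950 atm
P(gaseous products) = (2)/1 × 0.735 = 1.470 atm
P_total at 206 °C = 0.7950 + 1.470 = 2.265 atm
Scaling to 770 K: P = 2.265 × 770/479.15 = 3.640 atm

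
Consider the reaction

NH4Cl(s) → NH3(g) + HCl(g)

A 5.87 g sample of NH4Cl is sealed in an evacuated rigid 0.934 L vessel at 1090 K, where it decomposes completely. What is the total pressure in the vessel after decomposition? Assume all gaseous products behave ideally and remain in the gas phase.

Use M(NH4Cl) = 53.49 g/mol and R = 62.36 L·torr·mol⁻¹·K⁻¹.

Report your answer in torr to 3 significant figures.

16000 torr

n(NH4Cl) = 5.87 / 53.49 = 0.1097 mol
n(gas produced) = (2/1) × 0.1097 = 0.2194 mol
P = nRT/V = 0.2194 × 62.36 × 1090 / 0.934 = 15970 torr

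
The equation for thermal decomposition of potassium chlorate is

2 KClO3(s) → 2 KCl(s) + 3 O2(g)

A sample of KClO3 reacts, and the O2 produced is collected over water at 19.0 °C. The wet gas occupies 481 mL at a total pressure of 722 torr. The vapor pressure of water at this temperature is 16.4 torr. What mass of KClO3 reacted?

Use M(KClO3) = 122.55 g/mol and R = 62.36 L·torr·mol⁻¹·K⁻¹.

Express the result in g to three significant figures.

1.52 g

P(O2) = 722 − 16.4 = 705.6 torr
n(O2) = PV/RT = (705.6 × 0.4810) / (62.36 × 292.15) = 0.01863 mol
n(KClO3) = (2/3) × 0.01863 = 0.01242 mol
m(KClO3) = 0.01242 × 122.55 = 1.522 g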